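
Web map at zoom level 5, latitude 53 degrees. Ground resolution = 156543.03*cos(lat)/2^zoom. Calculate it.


res = 156543.03 * cos(53) / 2^5 = 156543.03 * 0.60181502 / 32 = 2944.06 m/pixel

2944.06 m/pixel


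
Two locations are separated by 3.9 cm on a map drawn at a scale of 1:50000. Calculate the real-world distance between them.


ground = 3.9 cm * 50000 / 100 = 1950.0 m = 1.95 km

1.95 km


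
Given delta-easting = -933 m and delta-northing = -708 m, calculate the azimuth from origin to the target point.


az = atan2(-933, -708) = -127.2 deg
adjusted to 0-360: 232.8 degrees

232.8 degrees


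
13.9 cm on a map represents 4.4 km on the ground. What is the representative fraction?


ground = 4.4 km = 440000 cm; RF denominator = ground / map = 440000 / 13.9 ≈ 31655; RF = 1:31655

1:31655


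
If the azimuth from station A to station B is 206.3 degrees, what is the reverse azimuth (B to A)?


back azimuth = (206.3 + 180) mod 360 = 26.3 degrees

26.3 degrees


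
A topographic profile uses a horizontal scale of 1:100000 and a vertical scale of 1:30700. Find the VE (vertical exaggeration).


VE = horizontal_scale / vertical_scale = 100000 / 30700 ≈ 3.3

3.3x


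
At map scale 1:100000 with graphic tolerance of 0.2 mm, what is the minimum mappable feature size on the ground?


ground = 0.2 mm * 100000 / 1000 = 20.0 m

20.0 m


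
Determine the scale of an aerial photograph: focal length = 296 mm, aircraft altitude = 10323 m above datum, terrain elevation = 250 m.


scale = f / (H - h) = 296 mm / 10073 m = 296 / 10073000 = 1:34030

1:34030


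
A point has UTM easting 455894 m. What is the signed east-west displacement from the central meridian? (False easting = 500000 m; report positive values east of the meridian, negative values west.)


displacement = 455894 - 500000 = -44106 m

-44106 m


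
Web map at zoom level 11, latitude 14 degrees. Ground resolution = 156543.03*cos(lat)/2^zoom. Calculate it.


res = 156543.03 * cos(14) / 2^11 = 156543.03 * 0.97029573 / 2048 = 74.17 m/pixel

74.17 m/pixel


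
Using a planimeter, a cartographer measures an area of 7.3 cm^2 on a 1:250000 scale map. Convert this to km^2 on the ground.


ground_area = 7.3 * (250000/100)^2 = 45625000.0 m^2 = 45.625 km^2

45.625 km^2


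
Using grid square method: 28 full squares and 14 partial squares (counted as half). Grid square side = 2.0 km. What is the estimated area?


effective squares = 28 + 14 * 0.5 = 35.0
area = 35.0 * 4.0 = 140.0 km^2

140.0 km^2


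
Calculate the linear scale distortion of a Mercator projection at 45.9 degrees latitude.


SF = 1 / cos(45.9) = 1 / 0.695913 = 1.437

1.437


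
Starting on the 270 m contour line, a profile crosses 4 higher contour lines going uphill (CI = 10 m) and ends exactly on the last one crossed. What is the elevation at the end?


elevation = 270 + 4 * 10 = 310 m

310 m


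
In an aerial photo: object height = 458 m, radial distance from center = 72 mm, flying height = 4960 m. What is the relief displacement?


d = h * r / H = 458 * 72 / 4960 = 6.65 mm

6.65 mm


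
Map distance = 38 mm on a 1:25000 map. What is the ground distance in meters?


ground = 38 mm * 25000 / 1000 = 950.0 m

950.0 m


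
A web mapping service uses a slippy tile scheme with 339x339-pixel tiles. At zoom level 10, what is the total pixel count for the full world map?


tiles per axis = 2^10 = 1024
total tiles = 1024^2 = 1048576
pixels per axis = 1024 * 339 = 347136
total pixels = 347136^2 = 120503402496

120503402496 pixels


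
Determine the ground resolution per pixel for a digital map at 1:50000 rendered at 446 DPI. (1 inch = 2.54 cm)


pixel_cm = 2.54 / 446 ≈ 0.005695 cm
ground = pixel_cm * 50000 / 100 = 2.54 * 50000 / (446 * 100) = 127000 / 44600 ≈ 2.85 m

2.85 m


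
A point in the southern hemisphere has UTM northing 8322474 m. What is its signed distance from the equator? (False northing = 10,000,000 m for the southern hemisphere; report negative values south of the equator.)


For southern: actual = 8322474 - 10000000 = -1677526 m

-1677526 m


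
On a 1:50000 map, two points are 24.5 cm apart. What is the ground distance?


ground = 24.5 cm * 50000 / 100 = 12250.0 m = 12.25 km

12.25 km


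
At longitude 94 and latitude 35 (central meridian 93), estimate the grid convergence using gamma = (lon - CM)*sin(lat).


gamma = (94 - 93) * sin(35) = 1 * 0.573576 = 0.574 degrees

0.574 degrees


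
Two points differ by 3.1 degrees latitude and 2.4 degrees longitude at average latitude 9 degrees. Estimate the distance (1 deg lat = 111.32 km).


dlat_km = 3.1 * 111.32 = 345.092
dlon_km = 2.4 * 111.32 * cos(9) ≈ 263.879
dist = sqrt(345.092^2 + 263.879^2) ≈ 434.4 km

434.4 km


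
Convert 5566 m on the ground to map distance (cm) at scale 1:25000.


map_cm = 5566 * 100 / 25000 = 22.264 cm ≈ 22.26 cm

22.26 cm


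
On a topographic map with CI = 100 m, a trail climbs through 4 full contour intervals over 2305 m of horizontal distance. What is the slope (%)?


elevation change = 4 * 100 = 400 m
slope = 400 / 2305 * 100 = 17.4%

17.4%


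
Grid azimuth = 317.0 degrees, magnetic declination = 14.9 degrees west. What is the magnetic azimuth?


magnetic azimuth = grid azimuth - declination (east +ve)
mag_az = 317.0 - -14.9 = 331.9 degrees

331.9 degrees


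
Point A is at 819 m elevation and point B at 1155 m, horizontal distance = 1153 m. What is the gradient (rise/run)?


gradient = (1155 - 819) / 1153 = 336 / 1153 = 0.2914

0.2914


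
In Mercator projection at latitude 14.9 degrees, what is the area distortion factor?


area_distortion = 1/cos^2(14.9) = 1.071

1.071


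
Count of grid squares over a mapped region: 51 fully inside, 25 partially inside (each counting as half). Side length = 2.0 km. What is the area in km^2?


effective squares = 51 + 25 * 0.5 = 63.5
area = 63.5 * 4.0 = 254.0 km^2

254.0 km^2


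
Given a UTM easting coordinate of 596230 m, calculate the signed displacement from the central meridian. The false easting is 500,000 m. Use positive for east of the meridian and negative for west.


displacement = 596230 - 500000 = 96230 m

96230 m


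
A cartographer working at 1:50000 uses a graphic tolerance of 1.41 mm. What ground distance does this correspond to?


ground = 1.41 mm * 50000 / 1000 = 70.5 m

70.5 m


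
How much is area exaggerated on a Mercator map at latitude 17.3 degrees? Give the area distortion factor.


area_distortion = 1/cos^2(17.3) = 1.097

1.097


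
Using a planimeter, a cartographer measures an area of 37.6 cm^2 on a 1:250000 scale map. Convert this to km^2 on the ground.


ground_area = 37.6 * (250000/100)^2 = 235000000.0 m^2 = 235.0 km^2

235.0 km^2


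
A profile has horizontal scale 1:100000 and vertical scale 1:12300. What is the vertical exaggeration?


VE = horizontal_scale / vertical_scale = 100000 / 12300 ≈ 8.1

8.1x


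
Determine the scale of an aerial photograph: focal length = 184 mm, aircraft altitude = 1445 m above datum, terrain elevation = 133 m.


scale = f / (H - h) = 184 mm / 1312 m = 184 / 1312000 = 1:7130

1:7130


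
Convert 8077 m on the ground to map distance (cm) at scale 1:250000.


map_cm = 8077 * 100 / 250000 = 3.2308 cm ≈ 3.23 cm

3.23 cm


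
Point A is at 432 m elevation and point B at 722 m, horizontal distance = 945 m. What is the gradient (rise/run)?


gradient = (722 - 432) / 945 = 290 / 945 = 0.3069

0.3069


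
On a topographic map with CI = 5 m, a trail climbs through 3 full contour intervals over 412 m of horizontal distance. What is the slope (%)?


elevation change = 3 * 5 = 15 m
slope = 15 / 412 * 100 = 3.6%

3.6%


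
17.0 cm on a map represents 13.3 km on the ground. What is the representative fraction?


ground = 13.3 km = 1330000 cm; RF denominator = ground / map = 1330000 / 17.0 ≈ 78235; RF = 1:78235

1:78235


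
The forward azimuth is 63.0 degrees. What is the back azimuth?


back azimuth = (63.0 + 180) mod 360 = 243.0 degrees

243.0 degrees


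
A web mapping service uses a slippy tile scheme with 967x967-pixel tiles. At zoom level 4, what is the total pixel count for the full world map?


tiles per axis = 2^4 = 16
total tiles = 16^2 = 256
pixels per axis = 16 * 967 = 15472
total pixels = 15472^2 = 239382784

239382784 pixels


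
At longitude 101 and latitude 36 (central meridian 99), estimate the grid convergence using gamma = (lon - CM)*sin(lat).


gamma = (101 - 99) * sin(36) = 2 * 0.587785 = 1.176 degrees

1.176 degrees


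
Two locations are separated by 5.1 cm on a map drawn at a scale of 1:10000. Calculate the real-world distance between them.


ground = 5.1 cm * 10000 / 100 = 510.0 m

510.0 m


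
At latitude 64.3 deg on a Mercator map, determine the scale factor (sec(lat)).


SF = 1 / cos(64.3) = 1 / 0.433659 = 2.306

2.306


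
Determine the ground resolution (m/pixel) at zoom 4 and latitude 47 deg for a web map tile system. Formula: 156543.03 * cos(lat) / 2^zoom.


res = 156543.03 * cos(47) / 2^4 = 156543.03 * 0.68199836 / 16 = 6672.63 m/pixel

6672.63 m/pixel


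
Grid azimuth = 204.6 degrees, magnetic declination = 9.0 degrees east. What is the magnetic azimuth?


magnetic azimuth = grid azimuth - declination (east +ve)
mag_az = 204.6 - 9.0 = 195.6 degrees

195.6 degrees


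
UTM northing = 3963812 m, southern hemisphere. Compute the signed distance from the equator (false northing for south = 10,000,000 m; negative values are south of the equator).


For southern: actual = 3963812 - 10000000 = -6036188 m

-6036188 m


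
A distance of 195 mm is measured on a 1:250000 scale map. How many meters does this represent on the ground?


ground = 195 mm * 250000 / 1000 = 48750.0 m

48750.0 m


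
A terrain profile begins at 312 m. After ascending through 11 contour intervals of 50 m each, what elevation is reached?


elevation = 312 + 11 * 50 = 862 m

862 m


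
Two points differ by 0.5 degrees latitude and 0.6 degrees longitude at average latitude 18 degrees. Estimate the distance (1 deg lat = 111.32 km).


dlat_km = 0.5 * 111.32 = 55.66
dlon_km = 0.6 * 111.32 * cos(18) ≈ 63.523
dist = sqrt(55.66^2 + 63.523^2) ≈ 84.5 km

84.5 km


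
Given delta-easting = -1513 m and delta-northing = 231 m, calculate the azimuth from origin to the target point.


az = atan2(-1513, 231) = -81.3 deg
adjusted to 0-360: 278.7 degrees

278.7 degrees


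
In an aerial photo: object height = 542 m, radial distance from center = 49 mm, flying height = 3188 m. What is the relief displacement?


d = h * r / H = 542 * 49 / 3188 = 8.33 mm

8.33 mm


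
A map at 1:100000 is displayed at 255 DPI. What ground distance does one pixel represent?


pixel_cm = 2.54 / 255 ≈ 0.009961 cm
ground = pixel_cm * 100000 / 100 = 2.54 * 100000 / (255 * 100) = 254000 / 25500 ≈ 9.96 m

9.96 m


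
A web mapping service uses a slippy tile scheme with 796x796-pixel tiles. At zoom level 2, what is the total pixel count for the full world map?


tiles per axis = 2^2 = 4
total tiles = 4^2 = 16
pixels per axis = 4 * 796 = 3184
total pixels = 3184^2 = 10137856

10137856 pixels


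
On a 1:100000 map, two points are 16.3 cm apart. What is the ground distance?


ground = 16.3 cm * 100000 / 100 = 16300.0 m = 16.3 km

16.3 km


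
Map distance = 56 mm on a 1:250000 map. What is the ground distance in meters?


ground = 56 mm * 250000 / 1000 = 14000.0 m

14000.0 m


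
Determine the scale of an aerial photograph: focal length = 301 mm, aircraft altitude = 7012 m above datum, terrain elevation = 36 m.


scale = f / (H - h) = 301 mm / 6976 m = 301 / 6976000 = 1:23176

1:23176


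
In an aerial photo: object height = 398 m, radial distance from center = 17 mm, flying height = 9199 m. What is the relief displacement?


d = h * r / H = 398 * 17 / 9199 = 0.74 mm

0.74 mm


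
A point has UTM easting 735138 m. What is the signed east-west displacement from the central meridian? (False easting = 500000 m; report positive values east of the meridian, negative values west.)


displacement = 735138 - 500000 = 235138 m

235138 m


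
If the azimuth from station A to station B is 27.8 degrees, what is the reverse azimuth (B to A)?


back azimuth = (27.8 + 180) mod 360 = 207.8 degrees

207.8 degrees


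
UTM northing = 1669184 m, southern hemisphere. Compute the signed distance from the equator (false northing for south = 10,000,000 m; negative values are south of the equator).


For southern: actual = 1669184 - 10000000 = -8330816 m

-8330816 m


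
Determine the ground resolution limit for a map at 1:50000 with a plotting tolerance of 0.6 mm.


ground = 0.6 mm * 50000 / 1000 = 30.0 m

30.0 m


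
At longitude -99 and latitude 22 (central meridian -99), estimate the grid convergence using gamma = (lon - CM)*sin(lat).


gamma = (-99 - -99) * sin(22) = 0 * 0.374607 = 0.0 degrees

0.0 degrees


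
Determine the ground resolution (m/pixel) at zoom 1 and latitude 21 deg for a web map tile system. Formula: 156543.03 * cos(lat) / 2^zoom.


res = 156543.03 * cos(21) / 2^1 = 156543.03 * 0.93358043 / 2 = 73072.75 m/pixel

73072.75 m/pixel


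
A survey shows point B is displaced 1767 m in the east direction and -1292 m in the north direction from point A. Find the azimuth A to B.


az = atan2(1767, -1292) = 126.2 deg
adjusted to 0-360: 126.2 degrees

126.2 degrees


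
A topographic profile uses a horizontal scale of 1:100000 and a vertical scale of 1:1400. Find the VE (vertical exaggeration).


VE = horizontal_scale / vertical_scale = 100000 / 1400 ≈ 71.4

71.4x


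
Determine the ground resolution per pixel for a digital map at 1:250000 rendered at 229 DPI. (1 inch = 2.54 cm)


pixel_cm = 2.54 / 229 ≈ 0.011092 cm
ground = pixel_cm * 250000 / 100 = 2.54 * 250000 / (229 * 100) = 635000 / 22900 ≈ 27.73 m

27.73 m


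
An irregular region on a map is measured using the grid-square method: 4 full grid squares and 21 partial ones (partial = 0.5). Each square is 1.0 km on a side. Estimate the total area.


effective squares = 4 + 21 * 0.5 = 14.5
area = 14.5 * 1.0 = 14.5 km^2

14.5 km^2


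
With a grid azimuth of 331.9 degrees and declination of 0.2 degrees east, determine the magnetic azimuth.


magnetic azimuth = grid azimuth - declination (east +ve)
mag_az = 331.9 - 0.2 = 331.7 degrees

331.7 degrees


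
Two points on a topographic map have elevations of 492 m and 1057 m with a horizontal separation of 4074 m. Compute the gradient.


gradient = (1057 - 492) / 4074 = 565 / 4074 = 0.1387

0.1387


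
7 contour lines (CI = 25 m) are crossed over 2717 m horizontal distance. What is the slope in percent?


elevation change = 7 * 25 = 175 m
slope = 175 / 2717 * 100 = 6.4%

6.4%


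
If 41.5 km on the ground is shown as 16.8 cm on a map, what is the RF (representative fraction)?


ground = 41.5 km = 4150000 cm; RF denominator = ground / map = 4150000 / 16.8 ≈ 247024; RF = 1:247024

1:247024


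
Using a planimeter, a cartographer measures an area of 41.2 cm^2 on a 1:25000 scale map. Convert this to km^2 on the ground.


ground_area = 41.2 * (25000/100)^2 = 2575000.0 m^2 = 2.575 km^2

2.575 km^2


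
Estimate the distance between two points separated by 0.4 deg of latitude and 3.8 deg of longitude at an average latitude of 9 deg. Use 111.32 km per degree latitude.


dlat_km = 0.4 * 111.32 = 44.528
dlon_km = 3.8 * 111.32 * cos(9) ≈ 417.808
dist = sqrt(44.528^2 + 417.808^2) ≈ 420.2 km

420.2 km


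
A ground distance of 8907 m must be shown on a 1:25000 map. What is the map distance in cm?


map_cm = 8907 * 100 / 25000 = 35.628 cm ≈ 35.63 cm

35.63 cm


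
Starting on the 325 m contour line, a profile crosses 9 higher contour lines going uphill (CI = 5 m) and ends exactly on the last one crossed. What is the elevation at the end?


elevation = 325 + 9 * 5 = 370 m

370 m


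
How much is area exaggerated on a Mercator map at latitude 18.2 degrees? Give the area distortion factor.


area_distortion = 1/cos^2(18.2) = 1.108

1.108


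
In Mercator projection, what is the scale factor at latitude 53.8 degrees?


SF = 1 / cos(53.8) = 1 / 0.590606 = 1.693

1.693


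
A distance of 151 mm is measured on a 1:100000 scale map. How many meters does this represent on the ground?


ground = 151 mm * 100000 / 1000 = 15100.0 m

15100.0 m


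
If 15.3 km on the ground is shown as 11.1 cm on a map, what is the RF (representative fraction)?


ground = 15.3 km = 1530000 cm; RF denominator = ground / map = 1530000 / 11.1 ≈ 137838; RF = 1:137838

1:137838


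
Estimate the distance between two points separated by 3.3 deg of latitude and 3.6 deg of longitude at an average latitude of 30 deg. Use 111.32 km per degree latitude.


dlat_km = 3.3 * 111.32 = 367.356
dlon_km = 3.6 * 111.32 * cos(30) ≈ 347.061
dist = sqrt(367.356^2 + 347.061^2) ≈ 505.4 km

505.4 km


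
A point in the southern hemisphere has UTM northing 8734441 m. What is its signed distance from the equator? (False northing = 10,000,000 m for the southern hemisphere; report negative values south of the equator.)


For southern: actual = 8734441 - 10000000 = -1265559 m

-1265559 m


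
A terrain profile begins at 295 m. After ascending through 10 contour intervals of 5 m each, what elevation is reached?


elevation = 295 + 10 * 5 = 345 m

345 m


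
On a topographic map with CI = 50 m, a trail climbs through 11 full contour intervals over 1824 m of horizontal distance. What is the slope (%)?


elevation change = 11 * 50 = 550 m
slope = 550 / 1824 * 100 = 30.2%

30.2%


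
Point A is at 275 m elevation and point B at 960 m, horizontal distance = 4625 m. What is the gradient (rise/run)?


gradient = (960 - 275) / 4625 = 685 / 4625 = 0.1481

0.1481


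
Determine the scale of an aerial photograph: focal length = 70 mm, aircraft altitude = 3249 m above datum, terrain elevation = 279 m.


scale = f / (H - h) = 70 mm / 2970 m = 70 / 2970000 = 1:42429

1:42429


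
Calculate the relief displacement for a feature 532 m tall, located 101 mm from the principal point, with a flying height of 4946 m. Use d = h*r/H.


d = h * r / H = 532 * 101 / 4946 = 10.86 mm

10.86 mm


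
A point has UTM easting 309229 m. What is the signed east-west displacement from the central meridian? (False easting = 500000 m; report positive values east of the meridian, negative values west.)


displacement = 309229 - 500000 = -190771 m

-190771 m


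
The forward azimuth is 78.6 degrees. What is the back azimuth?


back azimuth = (78.6 + 180) mod 360 = 258.6 degrees

258.6 degrees


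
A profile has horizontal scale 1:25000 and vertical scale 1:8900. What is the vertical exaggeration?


VE = horizontal_scale / vertical_scale = 25000 / 8900 ≈ 2.8

2.8x


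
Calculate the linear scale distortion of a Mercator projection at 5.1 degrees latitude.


SF = 1 / cos(5.1) = 1 / 0.996041 = 1.004

1.004


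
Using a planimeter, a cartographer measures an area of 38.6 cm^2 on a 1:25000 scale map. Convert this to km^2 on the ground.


ground_area = 38.6 * (25000/100)^2 = 2412500.0 m^2 = 2.4125 km^2 ≈ 2.413 km^2

2.413 km^2


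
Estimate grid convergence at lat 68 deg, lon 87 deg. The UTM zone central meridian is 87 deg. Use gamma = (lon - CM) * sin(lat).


gamma = (87 - 87) * sin(68) = 0 * 0.927184 = 0.0 degrees

0.0 degrees


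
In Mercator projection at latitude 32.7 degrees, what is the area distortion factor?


area_distortion = 1/cos^2(32.7) = 1.412

1.412


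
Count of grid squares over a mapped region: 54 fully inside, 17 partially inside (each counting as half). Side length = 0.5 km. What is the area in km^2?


effective squares = 54 + 17 * 0.5 = 62.5
area = 62.5 * 0.25 = 15.625 km^2

15.625 km^2


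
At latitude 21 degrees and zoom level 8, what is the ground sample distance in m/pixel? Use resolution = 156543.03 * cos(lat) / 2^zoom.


res = 156543.03 * cos(21) / 2^8 = 156543.03 * 0.93358043 / 256 = 570.88 m/pixel

570.88 m/pixel


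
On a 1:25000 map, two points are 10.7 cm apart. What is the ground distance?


ground = 10.7 cm * 25000 / 100 = 2675.0 m = 2.675 km

2.675 km


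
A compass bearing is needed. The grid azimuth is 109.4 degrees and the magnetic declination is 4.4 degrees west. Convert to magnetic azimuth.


magnetic azimuth = grid azimuth - declination (east +ve)
mag_az = 109.4 - -4.4 = 113.8 degrees

113.8 degrees


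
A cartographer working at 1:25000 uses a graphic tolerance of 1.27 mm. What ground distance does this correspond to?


ground = 1.27 mm * 25000 / 1000 = 31.75 m

31.75 m


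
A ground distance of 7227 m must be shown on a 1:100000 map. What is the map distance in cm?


map_cm = 7227 * 100 / 100000 = 7.227 cm ≈ 7.23 cm

7.23 cm


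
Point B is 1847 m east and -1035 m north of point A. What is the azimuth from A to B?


az = atan2(1847, -1035) = 119.3 deg
adjusted to 0-360: 119.3 degrees

119.3 degrees


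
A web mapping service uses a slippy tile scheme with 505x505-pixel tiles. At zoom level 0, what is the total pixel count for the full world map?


tiles per axis = 2^0 = 1
total tiles = 1^2 = 1
pixels per axis = 1 * 505 = 505
total pixels = 505^2 = 255025

255025 pixels


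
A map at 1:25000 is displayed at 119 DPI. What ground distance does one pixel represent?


pixel_cm = 2.54 / 119 ≈ 0.021345 cm
ground = pixel_cm * 25000 / 100 = 2.54 * 25000 / (119 * 100) = 63500 / 11900 ≈ 5.34 m

5.34 m


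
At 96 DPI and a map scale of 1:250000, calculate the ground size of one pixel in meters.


pixel_cm = 2.54 / 96 ≈ 0.026458 cm
ground = pixel_cm * 250000 / 100 = 2.54 * 250000 / (96 * 100) = 635000 / 9600 ≈ 66.15 m

66.15 m


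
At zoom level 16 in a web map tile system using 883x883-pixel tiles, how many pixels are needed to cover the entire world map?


tiles per axis = 2^16 = 65536
total tiles = 65536^2 = 4294967296
pixels per axis = 65536 * 883 = 57868288
total pixels = 57868288^2 = 3348738756050944

3348738756050944 pixels


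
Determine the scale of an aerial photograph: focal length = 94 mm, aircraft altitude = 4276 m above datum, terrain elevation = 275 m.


scale = f / (H - h) = 94 mm / 4001 m = 94 / 4001000 = 1:42564

1:42564


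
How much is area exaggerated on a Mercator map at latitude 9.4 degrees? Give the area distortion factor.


area_distortion = 1/cos^2(9.4) = 1.027

1.027


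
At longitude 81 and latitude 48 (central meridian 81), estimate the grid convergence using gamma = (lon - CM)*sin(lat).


gamma = (81 - 81) * sin(48) = 0 * 0.743145 = 0.0 degrees

0.0 degrees


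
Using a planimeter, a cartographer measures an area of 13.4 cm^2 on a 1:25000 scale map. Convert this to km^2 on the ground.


ground_area = 13.4 * (25000/100)^2 = 837500.0 m^2 = 0.8375 km^2 ≈ 0.838 km^2

0.838 km^2


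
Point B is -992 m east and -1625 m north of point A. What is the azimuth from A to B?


az = atan2(-992, -1625) = -148.6 deg
adjusted to 0-360: 211.4 degrees

211.4 degrees


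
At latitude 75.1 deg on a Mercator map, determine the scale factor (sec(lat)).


SF = 1 / cos(75.1) = 1 / 0.257133 = 3.889

3.889


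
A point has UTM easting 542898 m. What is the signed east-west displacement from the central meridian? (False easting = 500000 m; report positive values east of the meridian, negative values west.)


displacement = 542898 - 500000 = 42898 m

42898 m


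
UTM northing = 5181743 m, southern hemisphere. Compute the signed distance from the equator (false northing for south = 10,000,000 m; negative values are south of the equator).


For southern: actual = 5181743 - 10000000 = -4818257 m

-4818257 m


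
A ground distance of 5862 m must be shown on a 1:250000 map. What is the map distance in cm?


map_cm = 5862 * 100 / 250000 = 2.3448 cm ≈ 2.34 cm

2.34 cm


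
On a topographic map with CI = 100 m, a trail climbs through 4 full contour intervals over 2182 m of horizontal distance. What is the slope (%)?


elevation change = 4 * 100 = 400 m
slope = 400 / 2182 * 100 = 18.3%

18.3%


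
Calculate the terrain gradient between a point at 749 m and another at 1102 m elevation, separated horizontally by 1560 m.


gradient = (1102 - 749) / 1560 = 353 / 1560 = 0.2263

0.2263


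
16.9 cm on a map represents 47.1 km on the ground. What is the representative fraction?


ground = 47.1 km = 4710000 cm; RF denominator = ground / map = 4710000 / 16.9 ≈ 278698; RF = 1:278698

1:278698


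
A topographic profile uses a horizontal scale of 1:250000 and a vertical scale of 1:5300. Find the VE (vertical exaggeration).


VE = horizontal_scale / vertical_scale = 250000 / 5300 ≈ 47.2

47.2x


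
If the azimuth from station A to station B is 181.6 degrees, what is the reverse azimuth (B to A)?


back azimuth = (181.6 + 180) mod 360 = 1.6 degrees

1.6 degrees


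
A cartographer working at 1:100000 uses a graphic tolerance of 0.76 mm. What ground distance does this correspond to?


ground = 0.76 mm * 100000 / 1000 = 76.0 m

76.0 m


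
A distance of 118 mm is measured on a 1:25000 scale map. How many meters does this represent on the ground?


ground = 118 mm * 25000 / 1000 = 2950.0 m

2950.0 m


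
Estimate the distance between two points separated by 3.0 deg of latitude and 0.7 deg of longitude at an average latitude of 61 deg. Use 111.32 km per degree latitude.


dlat_km = 3.0 * 111.32 = 333.96
dlon_km = 0.7 * 111.32 * cos(61) ≈ 37.778
dist = sqrt(333.96^2 + 37.778^2) ≈ 336.1 km

336.1 km


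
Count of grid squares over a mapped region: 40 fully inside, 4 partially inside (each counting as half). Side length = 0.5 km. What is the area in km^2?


effective squares = 40 + 4 * 0.5 = 42.0
area = 42.0 * 0.25 = 10.5 km^2

10.5 km^2


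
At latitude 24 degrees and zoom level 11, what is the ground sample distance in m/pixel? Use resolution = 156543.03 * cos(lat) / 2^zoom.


res = 156543.03 * cos(24) / 2^11 = 156543.03 * 0.91354546 / 2048 = 69.83 m/pixel

69.83 m/pixel


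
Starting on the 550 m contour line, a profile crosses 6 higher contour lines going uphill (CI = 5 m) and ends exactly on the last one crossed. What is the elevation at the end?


elevation = 550 + 6 * 5 = 580 m

580 m


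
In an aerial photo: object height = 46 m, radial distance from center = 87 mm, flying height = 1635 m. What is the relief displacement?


d = h * r / H = 46 * 87 / 1635 = 2.45 mm

2.45 mm


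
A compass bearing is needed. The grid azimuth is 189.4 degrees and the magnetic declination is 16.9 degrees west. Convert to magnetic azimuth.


magnetic azimuth = grid azimuth - declination (east +ve)
mag_az = 189.4 - -16.9 = 206.3 degrees

206.3 degrees


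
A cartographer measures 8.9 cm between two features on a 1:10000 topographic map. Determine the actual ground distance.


ground = 8.9 cm * 10000 / 100 = 890.0 m

890.0 m


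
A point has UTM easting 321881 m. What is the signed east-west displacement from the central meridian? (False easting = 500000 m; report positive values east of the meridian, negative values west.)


displacement = 321881 - 500000 = -178119 m

-178119 m


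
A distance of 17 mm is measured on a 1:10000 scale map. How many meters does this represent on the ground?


ground = 17 mm * 10000 / 1000 = 170.0 m

170.0 m


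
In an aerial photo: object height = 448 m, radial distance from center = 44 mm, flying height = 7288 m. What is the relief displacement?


d = h * r / H = 448 * 44 / 7288 = 2.7 mm

2.7 mm


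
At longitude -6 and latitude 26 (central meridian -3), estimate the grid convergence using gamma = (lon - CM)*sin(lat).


gamma = (-6 - -3) * sin(26) = -3 * 0.438371 = -1.315 degrees

-1.315 degrees


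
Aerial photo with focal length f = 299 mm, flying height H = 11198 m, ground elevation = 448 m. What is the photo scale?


scale = f / (H - h) = 299 mm / 10750 m = 299 / 10750000 = 1:35953

1:35953


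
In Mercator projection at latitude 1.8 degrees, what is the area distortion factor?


area_distortion = 1/cos^2(1.8) = 1.001

1.001


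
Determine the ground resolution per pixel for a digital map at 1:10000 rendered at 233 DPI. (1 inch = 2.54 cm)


pixel_cm = 2.54 / 233 ≈ 0.010901 cm
ground = pixel_cm * 10000 / 100 = 2.54 * 10000 / (233 * 100) = 25400 / 23300 ≈ 1.09 m

1.09 m


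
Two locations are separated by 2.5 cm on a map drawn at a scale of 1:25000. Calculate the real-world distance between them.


ground = 2.5 cm * 25000 / 100 = 625.0 m

625.0 m


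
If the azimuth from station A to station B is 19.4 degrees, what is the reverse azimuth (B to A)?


back azimuth = (19.4 + 180) mod 360 = 199.4 degrees

199.4 degrees


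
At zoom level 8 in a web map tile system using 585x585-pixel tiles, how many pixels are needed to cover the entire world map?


tiles per axis = 2^8 = 256
total tiles = 256^2 = 65536
pixels per axis = 256 * 585 = 149760
total pixels = 149760^2 = 22428057600

22428057600 pixels


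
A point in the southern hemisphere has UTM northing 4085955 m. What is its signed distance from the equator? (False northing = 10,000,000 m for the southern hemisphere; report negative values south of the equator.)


For southern: actual = 4085955 - 10000000 = -5914045 m

-5914045 m


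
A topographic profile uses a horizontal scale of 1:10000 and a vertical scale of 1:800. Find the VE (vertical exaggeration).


VE = horizontal_scale / vertical_scale = 10000 / 800 = 12.5

12.5x


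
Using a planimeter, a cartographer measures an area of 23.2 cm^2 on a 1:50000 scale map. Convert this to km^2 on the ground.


ground_area = 23.2 * (50000/100)^2 = 5800000.0 m^2 = 5.8 km^2

5.8 km^2


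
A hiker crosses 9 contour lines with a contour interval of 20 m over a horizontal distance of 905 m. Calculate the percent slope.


elevation change = 9 * 20 = 180 m
slope = 180 / 905 * 100 = 19.9%

19.9%


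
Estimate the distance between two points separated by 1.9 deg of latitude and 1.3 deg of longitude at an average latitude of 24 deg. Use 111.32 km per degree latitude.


dlat_km = 1.9 * 111.32 = 211.508
dlon_km = 1.3 * 111.32 * cos(24) ≈ 132.205
dist = sqrt(211.508^2 + 132.205^2) ≈ 249.4 km

249.4 km


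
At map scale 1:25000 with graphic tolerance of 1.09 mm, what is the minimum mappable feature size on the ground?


ground = 1.09 mm * 25000 / 1000 = 27.25 m

27.25 m


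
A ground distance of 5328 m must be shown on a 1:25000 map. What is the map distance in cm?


map_cm = 5328 * 100 / 25000 = 21.312 cm ≈ 21.31 cm

21.31 cm


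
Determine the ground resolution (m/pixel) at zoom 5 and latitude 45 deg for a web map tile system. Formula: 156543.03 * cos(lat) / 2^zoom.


res = 156543.03 * cos(45) / 2^5 = 156543.03 * 0.70710678 / 32 = 3459.14 m/pixel

3459.14 m/pixel


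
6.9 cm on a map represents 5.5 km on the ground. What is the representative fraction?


ground = 5.5 km = 550000 cm; RF denominator = ground / map = 550000 / 6.9 ≈ 79710; RF = 1:79710

1:79710


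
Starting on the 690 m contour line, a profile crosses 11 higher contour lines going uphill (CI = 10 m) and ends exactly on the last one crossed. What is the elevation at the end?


elevation = 690 + 11 * 10 = 800 m

800 m


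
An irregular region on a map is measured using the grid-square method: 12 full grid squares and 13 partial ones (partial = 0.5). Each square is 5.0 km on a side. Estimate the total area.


effective squares = 12 + 13 * 0.5 = 18.5
area = 18.5 * 25.0 = 462.5 km^2

462.5 km^2


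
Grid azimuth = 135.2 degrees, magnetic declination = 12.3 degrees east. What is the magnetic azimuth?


magnetic azimuth = grid azimuth - declination (east +ve)
mag_az = 135.2 - 12.3 = 122.9 degrees

122.9 degrees


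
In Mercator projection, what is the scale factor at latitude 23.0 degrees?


SF = 1 / cos(23.0) = 1 / 0.920505 = 1.086

1.086


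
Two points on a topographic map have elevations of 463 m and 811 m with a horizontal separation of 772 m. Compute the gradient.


gradient = (811 - 463) / 772 = 348 / 772 = 0.4508

0.4508


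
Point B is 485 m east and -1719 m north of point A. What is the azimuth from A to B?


az = atan2(485, -1719) = 164.2 deg
adjusted to 0-360: 164.2 degrees

164.2 degrees


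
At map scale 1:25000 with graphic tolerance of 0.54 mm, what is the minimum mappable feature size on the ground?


ground = 0.54 mm * 25000 / 1000 = 13.5 m

13.5 m


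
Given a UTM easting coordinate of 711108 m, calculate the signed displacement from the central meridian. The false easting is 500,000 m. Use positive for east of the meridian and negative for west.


displacement = 711108 - 500000 = 211108 m

211108 m


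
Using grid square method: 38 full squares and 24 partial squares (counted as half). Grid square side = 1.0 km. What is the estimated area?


effective squares = 38 + 24 * 0.5 = 50.0
area = 50.0 * 1.0 = 50.0 km^2

50.0 km^2


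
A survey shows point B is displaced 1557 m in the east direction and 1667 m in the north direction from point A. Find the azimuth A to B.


az = atan2(1557, 1667) = 43.0 deg
adjusted to 0-360: 43.0 degrees

43.0 degrees


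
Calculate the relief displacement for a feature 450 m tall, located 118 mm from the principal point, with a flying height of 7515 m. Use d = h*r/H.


d = h * r / H = 450 * 118 / 7515 = 7.07 mm

7.07 mm


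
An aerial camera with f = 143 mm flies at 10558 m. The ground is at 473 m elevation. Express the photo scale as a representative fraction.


scale = f / (H - h) = 143 mm / 10085 m = 143 / 10085000 = 1:70524

1:70524


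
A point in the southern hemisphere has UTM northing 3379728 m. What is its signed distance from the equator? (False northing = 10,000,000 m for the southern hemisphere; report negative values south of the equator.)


For southern: actual = 3379728 - 10000000 = -6620272 m

-6620272 m


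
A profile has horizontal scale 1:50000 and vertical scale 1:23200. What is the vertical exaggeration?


VE = horizontal_scale / vertical_scale = 50000 / 23200 ≈ 2.2

2.2x


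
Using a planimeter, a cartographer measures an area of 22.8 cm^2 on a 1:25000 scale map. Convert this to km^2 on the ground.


ground_area = 22.8 * (25000/100)^2 = 1425000.0 m^2 = 1.425 km^2

1.425 km^2


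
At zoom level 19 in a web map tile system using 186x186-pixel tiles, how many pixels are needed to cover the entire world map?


tiles per axis = 2^19 = 524288
total tiles = 524288^2 = 274877906944
pixels per axis = 524288 * 186 = 97517568
total pixels = 97517568^2 = 9509676068634624

9509676068634624 pixels


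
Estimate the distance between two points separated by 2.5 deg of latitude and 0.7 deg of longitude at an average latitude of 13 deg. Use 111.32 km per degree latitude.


dlat_km = 2.5 * 111.32 = 278.3
dlon_km = 0.7 * 111.32 * cos(13) ≈ 75.927
dist = sqrt(278.3^2 + 75.927^2) ≈ 288.5 km

288.5 km


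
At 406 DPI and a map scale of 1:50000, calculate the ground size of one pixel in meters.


pixel_cm = 2.54 / 406 ≈ 0.006256 cm
ground = pixel_cm * 50000 / 100 = 2.54 * 50000 / (406 * 100) = 127000 / 40600 ≈ 3.13 m

3.13 m


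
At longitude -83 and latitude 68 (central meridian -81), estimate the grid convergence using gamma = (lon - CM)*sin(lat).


gamma = (-83 - -81) * sin(68) = -2 * 0.927184 = -1.854 degrees

-1.854 degrees


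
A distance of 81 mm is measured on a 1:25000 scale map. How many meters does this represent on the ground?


ground = 81 mm * 25000 / 1000 = 2025.0 m

2025.0 m


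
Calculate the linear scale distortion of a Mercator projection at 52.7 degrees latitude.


SF = 1 / cos(52.7) = 1 / 0.605988 = 1.65

1.65


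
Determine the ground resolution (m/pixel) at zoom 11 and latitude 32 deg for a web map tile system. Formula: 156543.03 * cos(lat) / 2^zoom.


res = 156543.03 * cos(32) / 2^11 = 156543.03 * 0.8480481 / 2048 = 64.82 m/pixel

64.82 m/pixel


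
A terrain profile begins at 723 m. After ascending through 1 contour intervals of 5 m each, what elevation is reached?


elevation = 723 + 1 * 5 = 728 m

728 m


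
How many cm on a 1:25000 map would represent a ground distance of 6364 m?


map_cm = 6364 * 100 / 25000 = 25.456 cm ≈ 25.46 cm

25.46 cm


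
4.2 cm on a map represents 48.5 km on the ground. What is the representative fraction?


ground = 48.5 km = 4850000 cm; RF denominator = ground / map = 4850000 / 4.2 ≈ 1154762; RF = 1:1154762

1:1154762


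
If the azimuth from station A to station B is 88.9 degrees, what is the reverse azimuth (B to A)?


back azimuth = (88.9 + 180) mod 360 = 268.9 degrees

268.9 degrees


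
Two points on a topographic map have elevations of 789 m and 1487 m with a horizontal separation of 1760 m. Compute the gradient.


gradient = (1487 - 789) / 1760 = 698 / 1760 = 0.3966

0.3966


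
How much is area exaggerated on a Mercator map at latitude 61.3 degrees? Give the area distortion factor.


area_distortion = 1/cos^2(61.3) = 4.336

4.336


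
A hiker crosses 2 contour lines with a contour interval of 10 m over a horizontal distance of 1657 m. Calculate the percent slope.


elevation change = 2 * 10 = 20 m
slope = 20 / 1657 * 100 = 1.2%

1.2%


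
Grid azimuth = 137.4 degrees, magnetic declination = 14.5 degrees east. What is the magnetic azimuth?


magnetic azimuth = grid azimuth - declination (east +ve)
mag_az = 137.4 - 14.5 = 122.9 degrees

122.9 degrees


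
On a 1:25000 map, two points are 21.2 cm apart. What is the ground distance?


ground = 21.2 cm * 25000 / 100 = 5300.0 m = 5.3 km

5.3 km


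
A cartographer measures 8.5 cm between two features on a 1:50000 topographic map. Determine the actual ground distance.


ground = 8.5 cm * 50000 / 100 = 4250.0 m = 4.25 km

4.25 km


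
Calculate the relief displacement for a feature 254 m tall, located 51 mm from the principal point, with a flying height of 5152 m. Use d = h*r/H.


d = h * r / H = 254 * 51 / 5152 = 2.51 mm

2.51 mm


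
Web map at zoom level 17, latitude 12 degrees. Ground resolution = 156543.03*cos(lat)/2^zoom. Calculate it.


res = 156543.03 * cos(12) / 2^17 = 156543.03 * 0.9781476 / 131072 = 1.17 m/pixel

1.17 m/pixel


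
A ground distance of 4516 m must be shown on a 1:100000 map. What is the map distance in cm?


map_cm = 4516 * 100 / 100000 = 4.516 cm ≈ 4.52 cm

4.52 cm


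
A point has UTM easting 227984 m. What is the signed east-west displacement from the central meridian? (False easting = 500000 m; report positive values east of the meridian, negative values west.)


displacement = 227984 - 500000 = -272016 m

-272016 m


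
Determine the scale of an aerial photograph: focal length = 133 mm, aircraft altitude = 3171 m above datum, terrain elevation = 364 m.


scale = f / (H - h) = 133 mm / 2807 m = 133 / 2807000 = 1:21105

1:21105


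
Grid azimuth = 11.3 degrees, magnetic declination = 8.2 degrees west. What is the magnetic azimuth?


magnetic azimuth = grid azimuth - declination (east +ve)
mag_az = 11.3 - -8.2 = 19.5 degrees

19.5 degrees


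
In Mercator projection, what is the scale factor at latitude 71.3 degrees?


SF = 1 / cos(71.3) = 1 / 0.320613 = 3.119

3.119


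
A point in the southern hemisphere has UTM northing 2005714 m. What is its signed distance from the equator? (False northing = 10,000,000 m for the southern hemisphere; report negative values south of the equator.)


For southern: actual = 2005714 - 10000000 = -7994286 m

-7994286 m
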